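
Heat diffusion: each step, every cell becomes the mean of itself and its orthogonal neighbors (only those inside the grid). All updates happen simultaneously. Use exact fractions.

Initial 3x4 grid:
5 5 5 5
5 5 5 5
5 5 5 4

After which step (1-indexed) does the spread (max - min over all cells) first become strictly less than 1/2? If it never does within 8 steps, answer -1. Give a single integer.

Answer: 1

Derivation:
Step 1: max=5, min=14/3, spread=1/3
  -> spread < 1/2 first at step 1
Step 2: max=5, min=85/18, spread=5/18
Step 3: max=5, min=1039/216, spread=41/216
Step 4: max=5, min=125383/25920, spread=4217/25920
Step 5: max=35921/7200, min=7566851/1555200, spread=38417/311040
Step 6: max=717403/144000, min=455359789/93312000, spread=1903471/18662400
Step 7: max=21484241/4320000, min=27392610911/5598720000, spread=18038617/223948800
Step 8: max=1931073241/388800000, min=1646347817149/335923200000, spread=883978523/13436928000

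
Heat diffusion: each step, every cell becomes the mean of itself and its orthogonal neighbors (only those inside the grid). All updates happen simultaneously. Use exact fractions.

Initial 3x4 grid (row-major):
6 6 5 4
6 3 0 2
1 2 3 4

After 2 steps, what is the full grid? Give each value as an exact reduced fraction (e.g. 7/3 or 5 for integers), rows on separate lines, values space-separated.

Answer: 5 363/80 901/240 119/36
41/10 69/20 29/10 353/120
37/12 109/40 101/40 31/12

Derivation:
After step 1:
  6 5 15/4 11/3
  4 17/5 13/5 5/2
  3 9/4 9/4 3
After step 2:
  5 363/80 901/240 119/36
  41/10 69/20 29/10 353/120
  37/12 109/40 101/40 31/12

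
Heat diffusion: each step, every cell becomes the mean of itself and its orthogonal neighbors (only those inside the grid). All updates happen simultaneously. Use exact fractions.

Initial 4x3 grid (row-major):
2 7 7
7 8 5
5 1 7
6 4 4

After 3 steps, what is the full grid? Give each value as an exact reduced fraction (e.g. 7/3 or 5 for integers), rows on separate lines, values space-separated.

After step 1:
  16/3 6 19/3
  11/2 28/5 27/4
  19/4 5 17/4
  5 15/4 5
After step 2:
  101/18 349/60 229/36
  1271/240 577/100 86/15
  81/16 467/100 21/4
  9/2 75/16 13/3
After step 3:
  12041/2160 21203/3600 806/135
  39131/7200 32743/6000 20803/3600
  11717/2400 636/125 1499/300
  19/4 21829/4800 685/144

Answer: 12041/2160 21203/3600 806/135
39131/7200 32743/6000 20803/3600
11717/2400 636/125 1499/300
19/4 21829/4800 685/144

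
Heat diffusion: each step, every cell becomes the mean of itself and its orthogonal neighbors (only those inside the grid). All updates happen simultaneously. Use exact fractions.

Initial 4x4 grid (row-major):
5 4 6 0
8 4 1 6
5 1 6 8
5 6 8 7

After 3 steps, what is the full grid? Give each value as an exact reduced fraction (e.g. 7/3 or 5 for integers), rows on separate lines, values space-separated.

Answer: 10351/2160 16283/3600 937/240 41/10
35551/7200 26461/6000 2273/500 215/48
34943/7200 1868/375 30799/6000 20729/3600
2771/540 37733/7200 43093/7200 13573/2160

Derivation:
After step 1:
  17/3 19/4 11/4 4
  11/2 18/5 23/5 15/4
  19/4 22/5 24/5 27/4
  16/3 5 27/4 23/3
After step 2:
  191/36 503/120 161/40 7/2
  1171/240 457/100 39/10 191/40
  1199/240 451/100 273/50 689/120
  181/36 1289/240 1453/240 127/18
After step 3:
  10351/2160 16283/3600 937/240 41/10
  35551/7200 26461/6000 2273/500 215/48
  34943/7200 1868/375 30799/6000 20729/3600
  2771/540 37733/7200 43093/7200 13573/2160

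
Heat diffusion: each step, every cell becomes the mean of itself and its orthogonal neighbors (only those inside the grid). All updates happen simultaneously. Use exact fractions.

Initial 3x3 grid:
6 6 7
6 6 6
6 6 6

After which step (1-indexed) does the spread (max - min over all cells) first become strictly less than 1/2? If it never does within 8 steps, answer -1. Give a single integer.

Step 1: max=19/3, min=6, spread=1/3
  -> spread < 1/2 first at step 1
Step 2: max=113/18, min=6, spread=5/18
Step 3: max=1337/216, min=6, spread=41/216
Step 4: max=79891/12960, min=2171/360, spread=347/2592
Step 5: max=4772537/777600, min=21757/3600, spread=2921/31104
Step 6: max=285764539/46656000, min=2617483/432000, spread=24611/373248
Step 7: max=17114882033/2799360000, min=58976741/9720000, spread=207329/4478976
Step 8: max=1025799552451/167961600000, min=3149201599/518400000, spread=1746635/53747712

Answer: 1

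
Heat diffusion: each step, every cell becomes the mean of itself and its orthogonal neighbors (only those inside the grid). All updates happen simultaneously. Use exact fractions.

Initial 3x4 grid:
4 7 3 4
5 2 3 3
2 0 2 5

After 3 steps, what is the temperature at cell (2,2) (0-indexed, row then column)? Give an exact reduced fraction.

Step 1: cell (2,2) = 5/2
Step 2: cell (2,2) = 149/60
Step 3: cell (2,2) = 1027/360
Full grid after step 3:
  4327/1080 5377/1440 5353/1440 476/135
  9421/2880 1981/600 233/75 9739/2880
  6029/2160 1841/720 1027/360 6431/2160

Answer: 1027/360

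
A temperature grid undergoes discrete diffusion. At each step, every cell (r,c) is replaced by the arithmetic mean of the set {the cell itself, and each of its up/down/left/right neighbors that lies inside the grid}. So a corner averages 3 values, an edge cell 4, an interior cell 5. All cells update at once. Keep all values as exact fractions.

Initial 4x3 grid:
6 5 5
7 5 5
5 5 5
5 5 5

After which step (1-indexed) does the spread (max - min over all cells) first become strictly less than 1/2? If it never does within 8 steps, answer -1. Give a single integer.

Answer: 4

Derivation:
Step 1: max=6, min=5, spread=1
Step 2: max=17/3, min=5, spread=2/3
Step 3: max=2009/360, min=5, spread=209/360
Step 4: max=236471/43200, min=4547/900, spread=3643/8640
  -> spread < 1/2 first at step 4
Step 5: max=14057419/2592000, min=548551/108000, spread=178439/518400
Step 6: max=836168981/155520000, min=3681841/720000, spread=1635653/6220800
Step 7: max=49900576279/9331200000, min=998555023/194400000, spread=78797407/373248000
Step 8: max=2980464951461/559872000000, min=30080376941/5832000000, spread=741990121/4478976000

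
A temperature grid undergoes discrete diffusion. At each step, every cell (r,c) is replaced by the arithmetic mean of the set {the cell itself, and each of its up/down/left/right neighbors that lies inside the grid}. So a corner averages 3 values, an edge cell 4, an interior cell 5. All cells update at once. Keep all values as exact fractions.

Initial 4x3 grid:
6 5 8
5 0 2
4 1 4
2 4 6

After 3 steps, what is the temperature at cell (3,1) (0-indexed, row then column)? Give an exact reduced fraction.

Step 1: cell (3,1) = 13/4
Step 2: cell (3,1) = 277/80
Step 3: cell (3,1) = 15983/4800
Full grid after step 3:
  4573/1080 60799/14400 497/120
  26807/7200 21671/6000 8969/2400
  23357/7200 6607/2000 24757/7200
  1769/540 15983/4800 481/135

Answer: 15983/4800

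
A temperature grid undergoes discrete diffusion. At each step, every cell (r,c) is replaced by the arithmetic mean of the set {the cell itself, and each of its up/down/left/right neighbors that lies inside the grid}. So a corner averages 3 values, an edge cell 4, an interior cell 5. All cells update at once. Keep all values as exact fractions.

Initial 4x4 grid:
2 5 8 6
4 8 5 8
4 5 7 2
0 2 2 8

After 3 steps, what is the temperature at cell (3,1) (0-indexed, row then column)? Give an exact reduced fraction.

Step 1: cell (3,1) = 9/4
Step 2: cell (3,1) = 71/20
Step 3: cell (3,1) = 1391/400
Full grid after step 3:
  5057/1080 39643/7200 42443/7200 13877/2160
  32743/7200 14813/3000 35783/6000 10457/1800
  8701/2400 8991/2000 4783/1000 3293/600
  261/80 1391/400 1787/400 183/40

Answer: 1391/400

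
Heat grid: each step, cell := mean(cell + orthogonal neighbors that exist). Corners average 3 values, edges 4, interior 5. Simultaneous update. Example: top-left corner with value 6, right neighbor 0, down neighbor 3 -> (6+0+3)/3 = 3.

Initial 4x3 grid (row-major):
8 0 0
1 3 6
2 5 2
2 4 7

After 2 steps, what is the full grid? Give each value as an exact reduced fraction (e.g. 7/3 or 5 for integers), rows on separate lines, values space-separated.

Answer: 37/12 43/16 5/2
3 76/25 51/16
89/30 91/25 917/240
29/9 147/40 83/18

Derivation:
After step 1:
  3 11/4 2
  7/2 3 11/4
  5/2 16/5 5
  8/3 9/2 13/3
After step 2:
  37/12 43/16 5/2
  3 76/25 51/16
  89/30 91/25 917/240
  29/9 147/40 83/18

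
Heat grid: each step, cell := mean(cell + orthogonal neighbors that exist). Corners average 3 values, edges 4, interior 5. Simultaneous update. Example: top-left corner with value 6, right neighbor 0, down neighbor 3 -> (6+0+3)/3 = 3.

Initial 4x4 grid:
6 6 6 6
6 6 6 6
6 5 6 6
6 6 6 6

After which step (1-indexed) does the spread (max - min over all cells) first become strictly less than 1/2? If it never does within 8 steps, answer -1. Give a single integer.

Step 1: max=6, min=23/4, spread=1/4
  -> spread < 1/2 first at step 1
Step 2: max=6, min=289/50, spread=11/50
Step 3: max=6, min=14033/2400, spread=367/2400
Step 4: max=3587/600, min=63229/10800, spread=1337/10800
Step 5: max=107531/18000, min=1902331/324000, spread=33227/324000
Step 6: max=643951/108000, min=57105673/9720000, spread=849917/9720000
Step 7: max=9651467/1620000, min=1715885653/291600000, spread=21378407/291600000
Step 8: max=2892311657/486000000, min=51521537629/8748000000, spread=540072197/8748000000

Answer: 1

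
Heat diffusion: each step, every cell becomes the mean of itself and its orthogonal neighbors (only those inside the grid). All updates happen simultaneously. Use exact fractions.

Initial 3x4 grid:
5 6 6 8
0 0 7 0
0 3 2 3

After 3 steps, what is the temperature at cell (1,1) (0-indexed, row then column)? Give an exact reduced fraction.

Answer: 19051/6000

Derivation:
Step 1: cell (1,1) = 16/5
Step 2: cell (1,1) = 259/100
Step 3: cell (1,1) = 19051/6000
Full grid after step 3:
  7057/2160 13301/3600 16811/3600 967/216
  32729/14400 19051/6000 10423/3000 29357/7200
  1379/720 1271/600 2759/900 661/216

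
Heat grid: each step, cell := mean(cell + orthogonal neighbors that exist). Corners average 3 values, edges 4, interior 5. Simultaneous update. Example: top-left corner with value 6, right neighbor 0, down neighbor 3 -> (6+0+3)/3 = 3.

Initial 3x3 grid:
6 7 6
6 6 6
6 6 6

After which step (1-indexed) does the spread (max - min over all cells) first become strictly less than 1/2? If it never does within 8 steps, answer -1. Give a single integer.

Answer: 1

Derivation:
Step 1: max=19/3, min=6, spread=1/3
  -> spread < 1/2 first at step 1
Step 2: max=1507/240, min=6, spread=67/240
Step 3: max=13397/2160, min=1207/200, spread=1807/10800
Step 4: max=5341963/864000, min=32761/5400, spread=33401/288000
Step 5: max=47885933/7776000, min=3283391/540000, spread=3025513/38880000
Step 6: max=19127326867/3110400000, min=175555949/28800000, spread=53531/995328
Step 7: max=1145776925849/186624000000, min=47447116051/7776000000, spread=450953/11943936
Step 8: max=68693543560603/11197440000000, min=5699728610519/933120000000, spread=3799043/143327232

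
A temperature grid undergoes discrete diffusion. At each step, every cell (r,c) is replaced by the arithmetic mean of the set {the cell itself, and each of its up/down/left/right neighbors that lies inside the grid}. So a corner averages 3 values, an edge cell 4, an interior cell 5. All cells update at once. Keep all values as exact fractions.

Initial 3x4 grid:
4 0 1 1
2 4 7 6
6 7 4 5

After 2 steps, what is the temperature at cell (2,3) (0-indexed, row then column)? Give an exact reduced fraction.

Answer: 31/6

Derivation:
Step 1: cell (2,3) = 5
Step 2: cell (2,3) = 31/6
Full grid after step 2:
  11/4 21/8 347/120 29/9
  15/4 199/50 423/100 1009/240
  19/4 5 51/10 31/6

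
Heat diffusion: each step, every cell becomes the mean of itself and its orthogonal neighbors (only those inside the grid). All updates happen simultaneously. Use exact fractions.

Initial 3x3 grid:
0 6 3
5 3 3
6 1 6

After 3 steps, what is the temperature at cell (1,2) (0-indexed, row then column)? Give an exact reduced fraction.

Answer: 52267/14400

Derivation:
Step 1: cell (1,2) = 15/4
Step 2: cell (1,2) = 881/240
Step 3: cell (1,2) = 52267/14400
Full grid after step 3:
  3833/1080 6349/1800 2597/720
  26071/7200 7293/2000 52267/14400
  1351/360 3337/900 7991/2160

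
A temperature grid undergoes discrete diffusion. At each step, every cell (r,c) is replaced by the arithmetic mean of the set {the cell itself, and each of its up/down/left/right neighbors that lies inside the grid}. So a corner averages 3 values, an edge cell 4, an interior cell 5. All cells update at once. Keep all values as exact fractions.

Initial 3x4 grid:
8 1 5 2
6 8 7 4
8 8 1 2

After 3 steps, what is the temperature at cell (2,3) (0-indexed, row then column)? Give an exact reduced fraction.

Step 1: cell (2,3) = 7/3
Step 2: cell (2,3) = 127/36
Step 3: cell (2,3) = 845/216
Full grid after step 3:
  841/144 2591/480 6431/1440 107/27
  9193/1440 3383/600 1867/400 1243/320
  2809/432 8503/1440 6721/1440 845/216

Answer: 845/216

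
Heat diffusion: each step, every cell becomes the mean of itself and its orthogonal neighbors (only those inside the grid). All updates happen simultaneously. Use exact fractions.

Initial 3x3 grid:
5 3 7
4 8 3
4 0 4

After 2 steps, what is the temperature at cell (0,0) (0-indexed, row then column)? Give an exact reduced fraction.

Step 1: cell (0,0) = 4
Step 2: cell (0,0) = 5
Full grid after step 2:
  5 1061/240 187/36
  931/240 241/50 473/120
  143/36 63/20 71/18

Answer: 5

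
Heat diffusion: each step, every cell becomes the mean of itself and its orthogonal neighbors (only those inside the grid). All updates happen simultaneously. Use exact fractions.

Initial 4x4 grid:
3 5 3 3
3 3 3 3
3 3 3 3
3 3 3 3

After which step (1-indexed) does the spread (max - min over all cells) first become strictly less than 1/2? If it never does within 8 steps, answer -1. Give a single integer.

Step 1: max=11/3, min=3, spread=2/3
Step 2: max=211/60, min=3, spread=31/60
Step 3: max=1831/540, min=3, spread=211/540
  -> spread < 1/2 first at step 3
Step 4: max=178843/54000, min=3, spread=16843/54000
Step 5: max=1596643/486000, min=13579/4500, spread=130111/486000
Step 6: max=47382367/14580000, min=817159/270000, spread=3255781/14580000
Step 7: max=1412553691/437400000, min=821107/270000, spread=82360351/437400000
Step 8: max=42117316891/13122000000, min=148306441/48600000, spread=2074577821/13122000000

Answer: 3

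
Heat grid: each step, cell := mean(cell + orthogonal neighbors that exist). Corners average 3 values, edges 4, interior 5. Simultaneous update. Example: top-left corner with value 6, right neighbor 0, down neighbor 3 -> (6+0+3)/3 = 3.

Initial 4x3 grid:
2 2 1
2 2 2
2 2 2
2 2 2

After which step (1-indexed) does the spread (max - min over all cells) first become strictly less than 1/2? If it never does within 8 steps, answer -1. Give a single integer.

Answer: 1

Derivation:
Step 1: max=2, min=5/3, spread=1/3
  -> spread < 1/2 first at step 1
Step 2: max=2, min=31/18, spread=5/18
Step 3: max=2, min=391/216, spread=41/216
Step 4: max=2, min=47623/25920, spread=4217/25920
Step 5: max=14321/7200, min=2901251/1555200, spread=38417/311040
Step 6: max=285403/144000, min=175423789/93312000, spread=1903471/18662400
Step 7: max=8524241/4320000, min=10596450911/5598720000, spread=18038617/223948800
Step 8: max=764673241/388800000, min=638578217149/335923200000, spread=883978523/13436928000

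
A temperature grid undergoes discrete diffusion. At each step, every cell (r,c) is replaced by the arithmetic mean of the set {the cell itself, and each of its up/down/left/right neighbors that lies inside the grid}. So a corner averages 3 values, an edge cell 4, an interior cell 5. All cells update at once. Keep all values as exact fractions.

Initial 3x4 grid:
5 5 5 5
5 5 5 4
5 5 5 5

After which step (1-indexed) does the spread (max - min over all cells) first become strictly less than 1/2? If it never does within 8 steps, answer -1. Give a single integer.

Step 1: max=5, min=14/3, spread=1/3
  -> spread < 1/2 first at step 1
Step 2: max=5, min=1133/240, spread=67/240
Step 3: max=5, min=10363/2160, spread=437/2160
Step 4: max=4991/1000, min=4162469/864000, spread=29951/172800
Step 5: max=16796/3375, min=37664179/7776000, spread=206761/1555200
Step 6: max=26834329/5400000, min=15095804429/3110400000, spread=14430763/124416000
Step 7: max=2142347273/432000000, min=908012258311/186624000000, spread=139854109/1492992000
Step 8: max=192548771023/38880000000, min=54564728109749/11197440000000, spread=7114543559/89579520000

Answer: 1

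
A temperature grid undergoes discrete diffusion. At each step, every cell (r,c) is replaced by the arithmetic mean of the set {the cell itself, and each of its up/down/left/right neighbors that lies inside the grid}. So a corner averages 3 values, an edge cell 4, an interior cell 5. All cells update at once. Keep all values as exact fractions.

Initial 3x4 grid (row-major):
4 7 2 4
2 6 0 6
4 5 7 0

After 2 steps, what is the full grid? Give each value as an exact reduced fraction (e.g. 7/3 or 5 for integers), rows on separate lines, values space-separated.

Answer: 157/36 49/12 81/20 13/4
4 449/100 339/100 451/120
79/18 97/24 511/120 59/18

Derivation:
After step 1:
  13/3 19/4 13/4 4
  4 4 21/5 5/2
  11/3 11/2 3 13/3
After step 2:
  157/36 49/12 81/20 13/4
  4 449/100 339/100 451/120
  79/18 97/24 511/120 59/18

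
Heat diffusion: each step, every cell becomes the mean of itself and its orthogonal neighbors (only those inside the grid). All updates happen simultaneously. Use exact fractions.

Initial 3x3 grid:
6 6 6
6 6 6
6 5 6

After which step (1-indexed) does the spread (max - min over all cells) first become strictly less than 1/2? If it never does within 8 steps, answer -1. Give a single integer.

Step 1: max=6, min=17/3, spread=1/3
  -> spread < 1/2 first at step 1
Step 2: max=6, min=1373/240, spread=67/240
Step 3: max=1193/200, min=12523/2160, spread=1807/10800
Step 4: max=32039/5400, min=5026037/864000, spread=33401/288000
Step 5: max=3196609/540000, min=45426067/7776000, spread=3025513/38880000
Step 6: max=170044051/28800000, min=18197473133/3110400000, spread=53531/995328
Step 7: max=45864883949/7776000000, min=1093711074151/186624000000, spread=450953/11943936
Step 8: max=5497711389481/933120000000, min=65675736439397/11197440000000, spread=3799043/143327232

Answer: 1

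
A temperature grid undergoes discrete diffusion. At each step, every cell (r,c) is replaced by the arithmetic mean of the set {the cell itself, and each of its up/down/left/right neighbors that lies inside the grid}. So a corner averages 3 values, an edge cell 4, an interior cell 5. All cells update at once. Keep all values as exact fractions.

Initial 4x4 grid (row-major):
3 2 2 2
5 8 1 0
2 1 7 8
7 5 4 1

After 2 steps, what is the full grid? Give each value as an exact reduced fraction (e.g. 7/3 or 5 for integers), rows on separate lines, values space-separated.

After step 1:
  10/3 15/4 7/4 4/3
  9/2 17/5 18/5 11/4
  15/4 23/5 21/5 4
  14/3 17/4 17/4 13/3
After step 2:
  139/36 367/120 313/120 35/18
  899/240 397/100 157/50 701/240
  1051/240 101/25 413/100 917/240
  38/9 533/120 511/120 151/36

Answer: 139/36 367/120 313/120 35/18
899/240 397/100 157/50 701/240
1051/240 101/25 413/100 917/240
38/9 533/120 511/120 151/36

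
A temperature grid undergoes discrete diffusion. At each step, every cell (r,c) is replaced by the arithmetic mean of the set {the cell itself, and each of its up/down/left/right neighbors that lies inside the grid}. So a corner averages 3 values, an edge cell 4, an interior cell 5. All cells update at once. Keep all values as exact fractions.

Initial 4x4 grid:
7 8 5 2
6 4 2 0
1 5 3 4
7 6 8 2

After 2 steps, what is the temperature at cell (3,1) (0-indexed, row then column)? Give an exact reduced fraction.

Step 1: cell (3,1) = 13/2
Step 2: cell (3,1) = 1183/240
Full grid after step 2:
  35/6 89/16 923/240 103/36
  85/16 221/50 369/100 563/240
  1063/240 489/100 18/5 799/240
  191/36 1183/240 1219/240 35/9

Answer: 1183/240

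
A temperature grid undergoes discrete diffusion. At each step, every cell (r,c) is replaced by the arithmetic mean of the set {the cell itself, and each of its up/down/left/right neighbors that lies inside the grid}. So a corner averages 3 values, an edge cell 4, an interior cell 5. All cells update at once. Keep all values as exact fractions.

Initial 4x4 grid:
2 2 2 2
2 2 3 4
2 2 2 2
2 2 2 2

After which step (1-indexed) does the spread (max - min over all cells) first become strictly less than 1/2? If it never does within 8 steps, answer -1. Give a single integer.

Step 1: max=11/4, min=2, spread=3/4
Step 2: max=631/240, min=2, spread=151/240
Step 3: max=2723/1080, min=2, spread=563/1080
Step 4: max=15919/6480, min=1213/600, spread=14093/32400
  -> spread < 1/2 first at step 4
Step 5: max=2346293/972000, min=7357/3600, spread=359903/972000
Step 6: max=13849543/5832000, min=371521/180000, spread=9061313/29160000
Step 7: max=2051450423/874800000, min=135007/64800, spread=228855923/874800000
Step 8: max=12178004179/5248800000, min=1020752753/486000000, spread=5769372233/26244000000

Answer: 4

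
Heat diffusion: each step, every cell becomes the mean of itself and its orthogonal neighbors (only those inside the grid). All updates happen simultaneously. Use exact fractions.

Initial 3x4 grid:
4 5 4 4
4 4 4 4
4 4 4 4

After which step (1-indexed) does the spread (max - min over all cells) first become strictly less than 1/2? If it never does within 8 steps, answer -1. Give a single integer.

Answer: 1

Derivation:
Step 1: max=13/3, min=4, spread=1/3
  -> spread < 1/2 first at step 1
Step 2: max=511/120, min=4, spread=31/120
Step 3: max=4531/1080, min=4, spread=211/1080
Step 4: max=448897/108000, min=7247/1800, spread=14077/108000
Step 5: max=4028407/972000, min=435683/108000, spread=5363/48600
Step 6: max=120380809/29160000, min=242869/60000, spread=93859/1166400
Step 7: max=7208674481/1749600000, min=394136467/97200000, spread=4568723/69984000
Step 8: max=431684435629/104976000000, min=11845618889/2916000000, spread=8387449/167961600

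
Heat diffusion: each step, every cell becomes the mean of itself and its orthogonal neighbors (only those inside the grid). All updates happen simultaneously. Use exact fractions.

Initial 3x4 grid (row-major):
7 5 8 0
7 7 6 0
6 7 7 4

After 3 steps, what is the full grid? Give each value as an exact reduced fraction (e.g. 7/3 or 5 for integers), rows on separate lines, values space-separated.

After step 1:
  19/3 27/4 19/4 8/3
  27/4 32/5 28/5 5/2
  20/3 27/4 6 11/3
After step 2:
  119/18 727/120 593/120 119/36
  523/80 129/20 101/20 433/120
  121/18 1549/240 1321/240 73/18
After step 3:
  13829/2160 4331/720 871/180 1067/270
  6317/960 611/100 6133/1200 5767/1440
  7097/1080 9047/1440 7583/1440 9481/2160

Answer: 13829/2160 4331/720 871/180 1067/270
6317/960 611/100 6133/1200 5767/1440
7097/1080 9047/1440 7583/1440 9481/2160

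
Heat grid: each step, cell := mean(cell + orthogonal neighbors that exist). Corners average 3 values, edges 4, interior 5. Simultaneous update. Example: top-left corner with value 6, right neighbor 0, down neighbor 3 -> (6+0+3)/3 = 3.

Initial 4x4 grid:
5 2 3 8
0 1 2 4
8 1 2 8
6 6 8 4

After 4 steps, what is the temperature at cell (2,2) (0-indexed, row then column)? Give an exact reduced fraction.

Step 1: cell (2,2) = 21/5
Step 2: cell (2,2) = 197/50
Step 3: cell (2,2) = 5147/1200
Step 4: cell (2,2) = 772849/180000
Full grid after step 4:
  188537/64800 65279/21600 127657/36000 14591/3600
  138241/43200 595499/180000 37621/10000 76141/18000
  863389/216000 359993/90000 772849/180000 50597/10800
  5915/1296 1004389/216000 208721/43200 322987/64800

Answer: 772849/180000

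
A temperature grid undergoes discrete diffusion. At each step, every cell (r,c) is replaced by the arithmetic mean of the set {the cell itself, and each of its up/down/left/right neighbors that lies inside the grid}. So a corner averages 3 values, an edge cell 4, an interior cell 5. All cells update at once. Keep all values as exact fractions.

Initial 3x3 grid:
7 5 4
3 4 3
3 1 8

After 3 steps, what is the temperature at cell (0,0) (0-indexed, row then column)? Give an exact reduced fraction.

Step 1: cell (0,0) = 5
Step 2: cell (0,0) = 19/4
Step 3: cell (0,0) = 3059/720
Full grid after step 3:
  3059/720 2681/600 3089/720
  58369/14400 2941/750 20473/4800
  7637/2160 13861/3600 2789/720

Answer: 3059/720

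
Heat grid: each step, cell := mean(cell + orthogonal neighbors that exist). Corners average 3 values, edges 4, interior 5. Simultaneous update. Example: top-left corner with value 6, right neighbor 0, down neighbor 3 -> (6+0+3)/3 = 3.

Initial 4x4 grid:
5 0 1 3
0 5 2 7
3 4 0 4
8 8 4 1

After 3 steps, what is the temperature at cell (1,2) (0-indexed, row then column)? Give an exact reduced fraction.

Answer: 3623/1200

Derivation:
Step 1: cell (1,2) = 3
Step 2: cell (1,2) = 27/10
Step 3: cell (1,2) = 3623/1200
Full grid after step 3:
  5257/2160 18637/7200 757/288 1325/432
  11381/3600 17083/6000 3623/1200 2227/720
  2909/720 923/240 6649/2000 1291/400
  2101/432 6397/1440 8971/2400 2411/720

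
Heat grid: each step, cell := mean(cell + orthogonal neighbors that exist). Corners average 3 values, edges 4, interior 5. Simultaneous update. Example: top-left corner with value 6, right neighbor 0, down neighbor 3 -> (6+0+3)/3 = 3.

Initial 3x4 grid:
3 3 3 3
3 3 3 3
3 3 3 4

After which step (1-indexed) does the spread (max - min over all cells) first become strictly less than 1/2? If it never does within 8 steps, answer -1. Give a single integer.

Answer: 1

Derivation:
Step 1: max=10/3, min=3, spread=1/3
  -> spread < 1/2 first at step 1
Step 2: max=59/18, min=3, spread=5/18
Step 3: max=689/216, min=3, spread=41/216
Step 4: max=81977/25920, min=3, spread=4217/25920
Step 5: max=4874749/1555200, min=21679/7200, spread=38417/311040
Step 6: max=291136211/93312000, min=434597/144000, spread=1903471/18662400
Step 7: max=17397149089/5598720000, min=13075759/4320000, spread=18038617/223948800
Step 8: max=1041037782851/335923200000, min=1179326759/388800000, spread=883978523/13436928000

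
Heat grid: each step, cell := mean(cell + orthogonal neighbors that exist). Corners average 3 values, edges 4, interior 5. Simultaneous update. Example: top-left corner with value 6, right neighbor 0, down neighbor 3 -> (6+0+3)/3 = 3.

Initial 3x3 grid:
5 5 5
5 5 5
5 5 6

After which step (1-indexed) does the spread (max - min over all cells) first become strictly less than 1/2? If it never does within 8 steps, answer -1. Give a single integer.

Step 1: max=16/3, min=5, spread=1/3
  -> spread < 1/2 first at step 1
Step 2: max=95/18, min=5, spread=5/18
Step 3: max=1121/216, min=5, spread=41/216
Step 4: max=66931/12960, min=1811/360, spread=347/2592
Step 5: max=3994937/777600, min=18157/3600, spread=2921/31104
Step 6: max=239108539/46656000, min=2185483/432000, spread=24611/373248
Step 7: max=14315522033/2799360000, min=49256741/9720000, spread=207329/4478976
Step 8: max=857837952451/167961600000, min=2630801599/518400000, spread=1746635/53747712

Answer: 1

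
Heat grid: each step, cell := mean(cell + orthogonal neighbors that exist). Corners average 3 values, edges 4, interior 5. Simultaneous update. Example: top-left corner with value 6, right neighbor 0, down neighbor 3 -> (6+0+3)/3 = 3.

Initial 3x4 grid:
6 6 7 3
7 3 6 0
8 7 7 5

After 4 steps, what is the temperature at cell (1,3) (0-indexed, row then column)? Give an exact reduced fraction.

Step 1: cell (1,3) = 7/2
Step 2: cell (1,3) = 463/120
Step 3: cell (1,3) = 31829/7200
Step 4: cell (1,3) = 1960471/432000
Full grid after step 4:
  47713/8100 603649/108000 529789/108000 293639/64800
  660059/108000 511007/90000 917939/180000 1960471/432000
  199927/32400 637399/108000 20807/4000 34421/7200

Answer: 1960471/432000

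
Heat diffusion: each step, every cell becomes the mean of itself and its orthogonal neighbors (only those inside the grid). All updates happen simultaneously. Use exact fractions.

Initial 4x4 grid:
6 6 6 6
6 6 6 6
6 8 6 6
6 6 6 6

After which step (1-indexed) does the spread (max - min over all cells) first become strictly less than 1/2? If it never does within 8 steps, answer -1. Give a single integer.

Answer: 2

Derivation:
Step 1: max=13/2, min=6, spread=1/2
Step 2: max=161/25, min=6, spread=11/25
  -> spread < 1/2 first at step 2
Step 3: max=7567/1200, min=6, spread=367/1200
Step 4: max=33971/5400, min=1813/300, spread=1337/5400
Step 5: max=1013669/162000, min=54469/9000, spread=33227/162000
Step 6: max=30374327/4860000, min=328049/54000, spread=849917/4860000
Step 7: max=908514347/145800000, min=4928533/810000, spread=21378407/145800000
Step 8: max=27210462371/4374000000, min=1481688343/243000000, spread=540072197/4374000000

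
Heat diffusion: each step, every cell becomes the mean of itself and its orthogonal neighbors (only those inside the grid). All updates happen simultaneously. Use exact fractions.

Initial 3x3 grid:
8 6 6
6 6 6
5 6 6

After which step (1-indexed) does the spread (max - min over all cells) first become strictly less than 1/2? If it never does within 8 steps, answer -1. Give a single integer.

Answer: 3

Derivation:
Step 1: max=20/3, min=17/3, spread=1
Step 2: max=233/36, min=281/48, spread=89/144
Step 3: max=2723/432, min=853/144, spread=41/108
  -> spread < 1/2 first at step 3
Step 4: max=161677/25920, min=5731/960, spread=347/1296
Step 5: max=9621299/1555200, min=3109733/518400, spread=2921/15552
Step 6: max=574669453/93312000, min=187454651/31104000, spread=24611/186624
Step 7: max=34360624691/5598720000, min=3760255799/622080000, spread=207329/2239488
Step 8: max=2057082939277/335923200000, min=678416667259/111974400000, spread=1746635/26873856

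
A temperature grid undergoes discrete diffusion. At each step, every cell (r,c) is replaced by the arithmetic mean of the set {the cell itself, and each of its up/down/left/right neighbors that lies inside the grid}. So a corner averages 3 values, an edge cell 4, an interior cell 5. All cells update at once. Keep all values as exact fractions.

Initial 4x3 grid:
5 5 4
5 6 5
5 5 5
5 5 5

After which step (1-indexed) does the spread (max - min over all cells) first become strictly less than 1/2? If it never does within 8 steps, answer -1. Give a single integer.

Step 1: max=21/4, min=14/3, spread=7/12
Step 2: max=513/100, min=44/9, spread=217/900
  -> spread < 1/2 first at step 2
Step 3: max=12263/2400, min=667/135, spread=3647/21600
Step 4: max=40649/8000, min=80821/16200, spread=59729/648000
Step 5: max=10944997/2160000, min=4863569/972000, spread=1233593/19440000
Step 6: max=27338027/5400000, min=146337623/29160000, spread=3219307/72900000
Step 7: max=3932604817/777600000, min=17582148989/3499200000, spread=1833163/55987200
Step 8: max=235813070003/46656000000, min=1056108414451/209952000000, spread=80806409/3359232000

Answer: 2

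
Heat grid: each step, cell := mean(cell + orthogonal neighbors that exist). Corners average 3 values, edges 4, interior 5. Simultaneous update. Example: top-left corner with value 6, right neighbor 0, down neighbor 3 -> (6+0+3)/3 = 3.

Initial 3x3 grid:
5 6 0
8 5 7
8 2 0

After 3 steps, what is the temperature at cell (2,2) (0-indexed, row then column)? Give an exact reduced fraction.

Step 1: cell (2,2) = 3
Step 2: cell (2,2) = 13/4
Step 3: cell (2,2) = 2837/720
Full grid after step 3:
  6043/1080 17123/3600 2309/540
  39071/7200 29179/6000 14023/3600
  1289/240 21389/4800 2837/720

Answer: 2837/720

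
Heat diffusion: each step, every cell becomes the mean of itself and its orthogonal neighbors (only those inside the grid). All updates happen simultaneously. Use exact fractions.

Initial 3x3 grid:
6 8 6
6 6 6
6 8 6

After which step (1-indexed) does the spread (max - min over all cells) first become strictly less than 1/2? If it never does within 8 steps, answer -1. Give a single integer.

Step 1: max=34/5, min=6, spread=4/5
Step 2: max=799/120, min=159/25, spread=179/600
  -> spread < 1/2 first at step 2
Step 3: max=9823/1500, min=1444/225, spread=589/4500
Step 4: max=2813551/432000, min=581081/90000, spread=121811/2160000
Step 5: max=35091607/5400000, min=2621423/405000, spread=417901/16200000
Step 6: max=10093769359/1555200000, min=2099063129/324000000, spread=91331699/7776000000
Step 7: max=126122654263/19440000000, min=9451255007/1458000000, spread=317762509/58320000000
Step 8: max=36313326886831/5598720000000, min=7562332008761/1166400000000, spread=70666223891/27993600000000

Answer: 2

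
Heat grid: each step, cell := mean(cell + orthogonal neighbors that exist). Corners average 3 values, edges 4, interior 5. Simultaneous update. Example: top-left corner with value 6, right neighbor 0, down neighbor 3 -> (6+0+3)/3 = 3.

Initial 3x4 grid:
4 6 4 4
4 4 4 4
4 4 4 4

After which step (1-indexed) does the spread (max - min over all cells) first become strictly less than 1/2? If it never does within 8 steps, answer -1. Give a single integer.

Answer: 3

Derivation:
Step 1: max=14/3, min=4, spread=2/3
Step 2: max=271/60, min=4, spread=31/60
Step 3: max=2371/540, min=4, spread=211/540
  -> spread < 1/2 first at step 3
Step 4: max=232897/54000, min=3647/900, spread=14077/54000
Step 5: max=2084407/486000, min=219683/54000, spread=5363/24300
Step 6: max=62060809/14580000, min=122869/30000, spread=93859/583200
Step 7: max=3709474481/874800000, min=199736467/48600000, spread=4568723/34992000
Step 8: max=221732435629/52488000000, min=6013618889/1458000000, spread=8387449/83980800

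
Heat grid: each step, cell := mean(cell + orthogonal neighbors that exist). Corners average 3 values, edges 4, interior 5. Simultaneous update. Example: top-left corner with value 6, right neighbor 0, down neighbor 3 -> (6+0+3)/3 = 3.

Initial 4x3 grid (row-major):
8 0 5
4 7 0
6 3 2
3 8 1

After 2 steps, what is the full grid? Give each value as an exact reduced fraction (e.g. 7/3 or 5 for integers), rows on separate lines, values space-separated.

Answer: 61/12 101/30 61/18
341/80 91/20 71/30
1267/240 69/20 52/15
161/36 1097/240 107/36

Derivation:
After step 1:
  4 5 5/3
  25/4 14/5 7/2
  4 26/5 3/2
  17/3 15/4 11/3
After step 2:
  61/12 101/30 61/18
  341/80 91/20 71/30
  1267/240 69/20 52/15
  161/36 1097/240 107/36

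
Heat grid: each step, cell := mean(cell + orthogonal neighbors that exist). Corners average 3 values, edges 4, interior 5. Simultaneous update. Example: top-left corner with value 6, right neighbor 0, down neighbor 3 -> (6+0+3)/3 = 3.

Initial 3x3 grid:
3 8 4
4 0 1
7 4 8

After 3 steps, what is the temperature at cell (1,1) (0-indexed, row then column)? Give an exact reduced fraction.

Answer: 24331/6000

Derivation:
Step 1: cell (1,1) = 17/5
Step 2: cell (1,1) = 373/100
Step 3: cell (1,1) = 24331/6000
Full grid after step 3:
  2983/720 56563/14400 2111/540
  3291/800 24331/6000 55613/14400
  347/80 59863/14400 554/135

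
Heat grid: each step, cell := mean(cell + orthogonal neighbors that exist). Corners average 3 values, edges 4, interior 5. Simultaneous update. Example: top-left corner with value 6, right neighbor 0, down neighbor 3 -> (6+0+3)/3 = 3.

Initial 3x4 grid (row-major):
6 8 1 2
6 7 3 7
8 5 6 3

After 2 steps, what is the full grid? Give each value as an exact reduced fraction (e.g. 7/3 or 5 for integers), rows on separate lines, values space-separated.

Answer: 227/36 161/30 257/60 127/36
511/80 587/100 221/50 1033/240
235/36 1373/240 1253/240 40/9

Derivation:
After step 1:
  20/3 11/2 7/2 10/3
  27/4 29/5 24/5 15/4
  19/3 13/2 17/4 16/3
After step 2:
  227/36 161/30 257/60 127/36
  511/80 587/100 221/50 1033/240
  235/36 1373/240 1253/240 40/9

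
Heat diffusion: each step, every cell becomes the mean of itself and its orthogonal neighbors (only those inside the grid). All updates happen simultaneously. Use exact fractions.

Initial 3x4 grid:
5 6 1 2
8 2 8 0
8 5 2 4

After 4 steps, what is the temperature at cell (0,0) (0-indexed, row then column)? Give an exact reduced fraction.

Step 1: cell (0,0) = 19/3
Step 2: cell (0,0) = 187/36
Step 3: cell (0,0) = 5899/1080
Step 4: cell (0,0) = 655483/129600
Full grid after step 4:
  655483/129600 1003013/216000 84977/24000 34559/10800
  4675757/864000 1648093/360000 116939/30000 443467/144000
  228511/43200 29483/6000 17191/4500 74443/21600

Answer: 655483/129600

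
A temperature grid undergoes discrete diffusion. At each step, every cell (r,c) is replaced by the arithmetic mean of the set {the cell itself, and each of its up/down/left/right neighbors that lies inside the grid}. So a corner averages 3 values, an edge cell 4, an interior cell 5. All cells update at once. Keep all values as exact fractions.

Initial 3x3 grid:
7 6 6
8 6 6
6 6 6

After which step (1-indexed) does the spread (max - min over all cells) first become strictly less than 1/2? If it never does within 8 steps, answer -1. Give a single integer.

Step 1: max=7, min=6, spread=1
Step 2: max=1609/240, min=6, spread=169/240
Step 3: max=1187/180, min=7339/1200, spread=1723/3600
  -> spread < 1/2 first at step 3
Step 4: max=23383/3600, min=33287/5400, spread=143/432
Step 5: max=4182103/648000, min=74657/12000, spread=1205/5184
Step 6: max=249367741/38880000, min=121511683/19440000, spread=10151/62208
Step 7: max=1656658903/259200000, min=7321344751/1166400000, spread=85517/746496
Step 8: max=892052072069/139968000000, min=146799222949/23328000000, spread=720431/8957952

Answer: 3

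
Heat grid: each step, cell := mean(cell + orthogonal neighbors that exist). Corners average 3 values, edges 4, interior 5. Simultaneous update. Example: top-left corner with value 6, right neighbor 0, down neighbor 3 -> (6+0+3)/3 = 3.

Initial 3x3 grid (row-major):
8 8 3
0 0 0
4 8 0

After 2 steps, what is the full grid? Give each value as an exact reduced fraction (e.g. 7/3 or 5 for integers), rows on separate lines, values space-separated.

Answer: 157/36 339/80 55/18
233/60 147/50 617/240
10/3 193/60 77/36

Derivation:
After step 1:
  16/3 19/4 11/3
  3 16/5 3/4
  4 3 8/3
After step 2:
  157/36 339/80 55/18
  233/60 147/50 617/240
  10/3 193/60 77/36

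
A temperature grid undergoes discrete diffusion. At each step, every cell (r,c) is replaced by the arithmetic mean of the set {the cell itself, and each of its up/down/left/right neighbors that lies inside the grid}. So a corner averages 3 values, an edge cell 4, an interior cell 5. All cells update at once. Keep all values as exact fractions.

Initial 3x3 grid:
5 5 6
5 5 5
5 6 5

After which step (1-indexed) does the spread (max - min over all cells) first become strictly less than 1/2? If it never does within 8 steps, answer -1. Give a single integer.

Answer: 1

Derivation:
Step 1: max=16/3, min=5, spread=1/3
  -> spread < 1/2 first at step 1
Step 2: max=1267/240, min=61/12, spread=47/240
Step 3: max=5701/1080, min=411/80, spread=61/432
Step 4: max=340637/64800, min=222833/43200, spread=511/5184
Step 5: max=20399089/3888000, min=13419851/2592000, spread=4309/62208
Step 6: max=1221383633/233280000, min=268898099/51840000, spread=36295/746496
Step 7: max=73193043901/13996800000, min=48476849059/9331200000, spread=305773/8957952
Step 8: max=4387137511397/839808000000, min=2911341929473/559872000000, spread=2575951/107495424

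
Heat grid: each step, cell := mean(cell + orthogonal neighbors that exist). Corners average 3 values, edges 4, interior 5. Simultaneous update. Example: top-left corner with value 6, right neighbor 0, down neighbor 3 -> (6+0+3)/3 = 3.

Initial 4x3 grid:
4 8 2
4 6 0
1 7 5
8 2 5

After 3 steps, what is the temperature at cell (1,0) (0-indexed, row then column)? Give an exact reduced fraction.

Answer: 32147/7200

Derivation:
Step 1: cell (1,0) = 15/4
Step 2: cell (1,0) = 229/48
Step 3: cell (1,0) = 32147/7200
Full grid after step 3:
  2035/432 3929/900 899/216
  32147/7200 26911/6000 7193/1800
  33187/7200 25741/6000 5177/1200
  9517/2160 33187/7200 257/60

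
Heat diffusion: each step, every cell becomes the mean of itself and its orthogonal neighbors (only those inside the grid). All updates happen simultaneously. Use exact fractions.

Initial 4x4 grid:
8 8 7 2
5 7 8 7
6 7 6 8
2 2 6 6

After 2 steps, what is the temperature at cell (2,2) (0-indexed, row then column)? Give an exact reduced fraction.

Answer: 627/100

Derivation:
Step 1: cell (2,2) = 7
Step 2: cell (2,2) = 627/100
Full grid after step 2:
  7 111/16 313/48 107/18
  51/8 168/25 67/10 19/3
  613/120 577/100 627/100 20/3
  151/36 1091/240 275/48 221/36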